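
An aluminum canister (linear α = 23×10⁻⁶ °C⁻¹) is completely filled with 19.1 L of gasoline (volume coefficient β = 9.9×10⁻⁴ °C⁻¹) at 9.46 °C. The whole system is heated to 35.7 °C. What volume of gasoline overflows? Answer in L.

0.462 L

The canister also expands: β_container ≈ 3α = 6.9×10⁻⁵ /K
Net overflow = V₀(β_liq − 3α_cont)ΔT
β − 3α = 9.90×10⁻⁴ − 6.9×10⁻⁵ = 9.21×10⁻⁴ /K; ΔT = 26.24 K
ΔV = 19.1 × 9.21×10⁻⁴ × 26.24 = 0.462 L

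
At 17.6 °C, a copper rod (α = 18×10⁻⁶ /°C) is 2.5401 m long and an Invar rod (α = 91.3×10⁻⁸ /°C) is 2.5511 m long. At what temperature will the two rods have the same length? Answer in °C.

Equal length when α₁L₁ΔT − α₂L₂ΔT = L₂ − L₁ = 1.10×10⁻² m
α₁L₁ = 4.57218×10⁻⁵, α₂L₂ = 2.3291543×10⁻⁶ → Δ(αL) = 4.33926457×10⁻⁵ m/K
ΔT = 1.10×10⁻² / 4.33926457×10⁻⁵ = 253.499 K, so T = 17.6 + 253.499 = 271.099 °C

T = 271.1 °C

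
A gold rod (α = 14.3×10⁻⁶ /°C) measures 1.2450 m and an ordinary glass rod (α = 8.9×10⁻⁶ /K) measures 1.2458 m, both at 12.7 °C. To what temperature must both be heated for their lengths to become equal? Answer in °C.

L₁(1 + α₁ΔT) = L₂(1 + α₂ΔT) ⇒ ΔT = (L₂ − L₁)/(α₁L₁ − α₂L₂)
L₂ − L₁ = 1.2458 − 1.2450 = 8.00×10⁻⁴ m
α₁L₁ − α₂L₂ = 14.3×10⁻⁶×1.2450 − 8.9×10⁻⁶×1.2458 = 6.71588×10⁻⁶ m/K
ΔT = 8.00×10⁻⁴ / 6.71588×10⁻⁶ = 119.121 K
T = 12.7 + 119.121 = 131.821 °C

T = 131.8 °C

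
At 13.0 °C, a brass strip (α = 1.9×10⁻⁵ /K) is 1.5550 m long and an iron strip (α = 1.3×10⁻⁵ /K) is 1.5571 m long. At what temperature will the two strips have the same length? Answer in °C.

T = 238.7 °C

Equal length when α₁L₁ΔT − α₂L₂ΔT = L₂ − L₁ = 2.10×10⁻³ m
α₁L₁ = 2.9545×10⁻⁵, α₂L₂ = 2.02423×10⁻⁵ → Δ(αL) = 9.3027×10⁻⁶ m/K
ΔT = 2.10×10⁻³ / 9.3027×10⁻⁶ = 225.741 K, so T = 13.0 + 225.741 = 238.741 °C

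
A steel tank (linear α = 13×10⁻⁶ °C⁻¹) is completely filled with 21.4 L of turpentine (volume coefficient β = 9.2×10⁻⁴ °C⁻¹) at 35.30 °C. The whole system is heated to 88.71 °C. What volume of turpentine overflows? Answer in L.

The tank also expands: β_container ≈ 3α = 3.9×10⁻⁵ /K
Net overflow = V₀(β_liq − 3α_cont)ΔT
β − 3α = 9.20×10⁻⁴ − 3.9×10⁻⁵ = 8.81×10⁻⁴ /K; ΔT = 53.41 K
ΔV = 21.4 × 8.81×10⁻⁴ × 53.41 = 1.01 L

1.01 L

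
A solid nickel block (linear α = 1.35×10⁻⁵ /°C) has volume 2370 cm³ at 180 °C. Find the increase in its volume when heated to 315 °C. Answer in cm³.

ΔV = 13.0 cm³

Isotropic solid: β ≈ 3α = 4.1×10⁻⁵ /K; ΔT = 135 K
ΔV = 3αV₀ΔT = 3(1.35×10⁻⁵)(2370)(135) = 13.0 cm³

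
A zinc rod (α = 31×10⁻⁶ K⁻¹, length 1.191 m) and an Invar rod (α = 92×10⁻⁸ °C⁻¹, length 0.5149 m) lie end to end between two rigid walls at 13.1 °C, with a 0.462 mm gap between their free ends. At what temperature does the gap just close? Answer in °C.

T = 25.5 °C

Gap closes when ΔL₁ + ΔL₂ = 0.462 mm = 4.62×10⁻⁴ m
(α₁L₁ + α₂L₂)ΔT = g
α₁L₁ + α₂L₂ = 31×10⁻⁶×1.191 + 92×10⁻⁸×0.5149 = 3.7394708×10⁻⁵ m/K
ΔT = 4.62×10⁻⁴ / 3.7394708×10⁻⁵ = 12.355 K
T = 13.1 + 12.355 = 25.455 °C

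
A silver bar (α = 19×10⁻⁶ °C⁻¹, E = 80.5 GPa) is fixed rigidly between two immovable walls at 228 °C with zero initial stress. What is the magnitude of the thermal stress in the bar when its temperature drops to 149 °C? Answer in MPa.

Fully constrained: the free strain ε = αΔT is blocked, so σ = Eε = EαΔT.
|ΔT| = 79 K
σ = 80.5×10⁹ × 19×10⁻⁶ × 79 = 1.21×10⁸ Pa

σ = 121 MPa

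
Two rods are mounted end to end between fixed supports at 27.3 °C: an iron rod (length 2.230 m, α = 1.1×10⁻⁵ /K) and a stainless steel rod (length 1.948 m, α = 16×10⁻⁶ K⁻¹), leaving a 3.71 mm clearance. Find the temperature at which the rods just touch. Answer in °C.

α₁L₁ = 2.453×10⁻⁵ m/K, α₂L₂ = 3.1168×10⁻⁵ m/K → total 5.5698×10⁻⁵ m/K
ΔT = g/(α₁L₁+α₂L₂) = 3.71×10⁻³ / 5.5698×10⁻⁵ = 66.609 K
T = 27.3 + 66.609 = 93.909 °C

T = 93.9 °C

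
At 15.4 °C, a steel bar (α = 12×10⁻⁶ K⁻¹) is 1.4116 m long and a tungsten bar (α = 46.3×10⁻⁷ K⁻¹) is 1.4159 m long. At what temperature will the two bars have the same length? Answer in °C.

T = 429.5 °C

Equal length when α₁L₁ΔT − α₂L₂ΔT = L₂ − L₁ = 4.30×10⁻³ m
α₁L₁ = 1.69392×10⁻⁵, α₂L₂ = 6.555617×10⁻⁶ → Δ(αL) = 1.0383583×10⁻⁵ m/K
ΔT = 4.30×10⁻³ / 1.0383583×10⁻⁵ = 414.115 K, so T = 15.4 + 414.115 = 429.515 °C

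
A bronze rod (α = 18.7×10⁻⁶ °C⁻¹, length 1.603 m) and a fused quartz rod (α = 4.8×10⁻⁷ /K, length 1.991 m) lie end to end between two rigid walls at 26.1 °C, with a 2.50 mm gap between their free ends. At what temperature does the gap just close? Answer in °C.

T = 107 °C

α₁L₁ = 2.99761×10⁻⁵ m/K, α₂L₂ = 9.5568×10⁻⁷ m/K → total 3.093178×10⁻⁵ m/K
ΔT = g/(α₁L₁+α₂L₂) = 2.50×10⁻³ / 3.093178×10⁻⁵ = 80.82 K
T = 26.1 + 80.82 = 106.92 °C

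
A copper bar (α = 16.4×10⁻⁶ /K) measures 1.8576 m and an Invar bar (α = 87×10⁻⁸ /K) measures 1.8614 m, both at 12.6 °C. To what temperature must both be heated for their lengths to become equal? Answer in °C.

Equal length when α₁L₁ΔT − α₂L₂ΔT = L₂ − L₁ = 3.80×10⁻³ m
α₁L₁ = 3.046464×10⁻⁵, α₂L₂ = 1.619418×10⁻⁶ → Δ(αL) = 2.8845222×10⁻⁵ m/K
ΔT = 3.80×10⁻³ / 2.8845222×10⁻⁵ = 131.738 K, so T = 12.6 + 131.738 = 144.338 °C

T = 144.3 °C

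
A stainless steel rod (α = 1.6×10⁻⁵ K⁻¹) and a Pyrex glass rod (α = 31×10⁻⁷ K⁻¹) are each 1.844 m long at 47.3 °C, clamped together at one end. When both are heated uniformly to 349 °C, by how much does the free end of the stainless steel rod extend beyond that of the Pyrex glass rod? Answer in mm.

ΔT = 301.7 K
stainless steel: ΔL = 1.6×10⁻⁵ × 1.844 m × 301.7 = 8.9014×10⁻³ m = 8.9014 mm
Pyrex glass: ΔL = 31×10⁻⁷ × 1.844 m × 301.7 = 1.7246×10⁻³ m = 1.7246 mm
difference = 8.9014 − 1.7246 = 7.1768 mm

7.18 mm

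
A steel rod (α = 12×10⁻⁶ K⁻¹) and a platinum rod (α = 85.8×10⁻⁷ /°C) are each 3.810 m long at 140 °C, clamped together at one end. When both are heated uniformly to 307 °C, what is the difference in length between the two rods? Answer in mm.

2.18 mm

ΔT = 167 K
steel: ΔL = 12×10⁻⁶ × 3.810 m × 167 = 7.6352×10⁻³ m = 7.6352 mm
platinum: ΔL = 85.8×10⁻⁷ × 3.810 m × 167 = 5.4592×10⁻³ m = 5.4592 mm
difference = 7.6352 − 5.4592 = 2.1760 mm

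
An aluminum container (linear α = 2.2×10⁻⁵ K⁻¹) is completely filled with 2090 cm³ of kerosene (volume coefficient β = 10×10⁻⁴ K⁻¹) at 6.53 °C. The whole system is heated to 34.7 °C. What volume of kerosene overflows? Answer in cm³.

The container also expands: β_container ≈ 3α = 6.6×10⁻⁵ /K
Net overflow = V₀(β_liq − 3α_cont)ΔT
β − 3α = 1.00×10⁻³ − 6.6×10⁻⁵ = 9.34×10⁻⁴ /K; ΔT = 28.17 K
ΔV = 2090 × 9.34×10⁻⁴ × 28.17 = 55.0 cm³

55.0 cm³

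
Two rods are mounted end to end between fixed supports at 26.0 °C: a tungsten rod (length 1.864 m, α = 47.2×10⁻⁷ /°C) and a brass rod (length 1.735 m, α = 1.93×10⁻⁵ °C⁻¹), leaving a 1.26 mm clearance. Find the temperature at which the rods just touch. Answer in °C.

Gap closes when ΔL₁ + ΔL₂ = 1.26 mm = 1.26×10⁻³ m
(α₁L₁ + α₂L₂)ΔT = g
α₁L₁ + α₂L₂ = 47.2×10⁻⁷×1.864 + 1.93×10⁻⁵×1.735 = 4.228358×10⁻⁵ m/K
ΔT = 1.26×10⁻³ / 4.228358×10⁻⁵ = 29.799 K
T = 26.0 + 29.799 = 55.799 °C

T = 55.8 °C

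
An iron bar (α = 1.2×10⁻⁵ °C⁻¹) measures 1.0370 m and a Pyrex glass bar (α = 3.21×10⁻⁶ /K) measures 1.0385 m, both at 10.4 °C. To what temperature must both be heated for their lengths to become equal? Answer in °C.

T = 175.0 °C

L₁(1 + α₁ΔT) = L₂(1 + α₂ΔT) ⇒ ΔT = (L₂ − L₁)/(α₁L₁ − α₂L₂)
L₂ − L₁ = 1.0385 − 1.0370 = 1.50×10⁻³ m
α₁L₁ − α₂L₂ = 1.2×10⁻⁵×1.0370 − 3.21×10⁻⁶×1.0385 = 9.110415×10⁻⁶ m/K
ΔT = 1.50×10⁻³ / 9.110415×10⁻⁶ = 164.647 K
T = 10.4 + 164.647 = 175.047 °C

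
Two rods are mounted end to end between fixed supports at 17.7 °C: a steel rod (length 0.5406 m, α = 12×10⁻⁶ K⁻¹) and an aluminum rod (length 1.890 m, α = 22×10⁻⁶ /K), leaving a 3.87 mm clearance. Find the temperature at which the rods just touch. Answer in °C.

T = 98.2 °C

α₁L₁ = 6.4872×10⁻⁶ m/K, α₂L₂ = 4.158×10⁻⁵ m/K → total 4.80672×10⁻⁵ m/K
ΔT = g/(α₁L₁+α₂L₂) = 3.87×10⁻³ / 4.80672×10⁻⁵ = 80.512 K
T = 17.7 + 80.512 = 98.212 °C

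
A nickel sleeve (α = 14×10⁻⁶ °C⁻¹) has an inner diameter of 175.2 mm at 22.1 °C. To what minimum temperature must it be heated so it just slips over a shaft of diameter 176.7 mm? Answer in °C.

Required Δd = 176.7 − 175.2 = 1.5 mm
Δd = αd₀ΔT ⇒ ΔT = Δd/(αd₀) = 1.5 / (14×10⁻⁶ × 175.2) = 611.55 K
T_min = 22.1 + 611.55 = 633.65 °C

T = 634 °C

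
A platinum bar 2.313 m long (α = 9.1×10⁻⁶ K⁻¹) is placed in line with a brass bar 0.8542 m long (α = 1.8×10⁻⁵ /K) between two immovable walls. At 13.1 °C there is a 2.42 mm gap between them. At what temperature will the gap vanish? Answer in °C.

T = 79.5 °C

Gap closes when ΔL₁ + ΔL₂ = 2.42 mm = 2.42×10⁻³ m
(α₁L₁ + α₂L₂)ΔT = g
α₁L₁ + α₂L₂ = 9.1×10⁻⁶×2.313 + 1.8×10⁻⁵×0.8542 = 3.64239×10⁻⁵ m/K
ΔT = 2.42×10⁻³ / 3.64239×10⁻⁵ = 66.440 K
T = 13.1 + 66.440 = 79.540 °C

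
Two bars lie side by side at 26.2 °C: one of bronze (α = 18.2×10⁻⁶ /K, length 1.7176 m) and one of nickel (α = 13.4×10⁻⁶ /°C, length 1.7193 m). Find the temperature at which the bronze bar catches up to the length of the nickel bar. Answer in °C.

L₁(1 + α₁ΔT) = L₂(1 + α₂ΔT) ⇒ ΔT = (L₂ − L₁)/(α₁L₁ − α₂L₂)
L₂ − L₁ = 1.7193 − 1.7176 = 1.70×10⁻³ m
α₁L₁ − α₂L₂ = 18.2×10⁻⁶×1.7176 − 13.4×10⁻⁶×1.7193 = 8.2217×10⁻⁶ m/K
ΔT = 1.70×10⁻³ / 8.2217×10⁻⁶ = 206.770 K
T = 26.2 + 206.770 = 232.970 °C

T = 233.0 °C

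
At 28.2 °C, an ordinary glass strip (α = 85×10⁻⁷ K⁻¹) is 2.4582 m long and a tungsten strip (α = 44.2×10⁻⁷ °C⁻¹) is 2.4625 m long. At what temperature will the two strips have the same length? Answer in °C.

T = 457.8 °C

L₁(1 + α₁ΔT) = L₂(1 + α₂ΔT) ⇒ ΔT = (L₂ − L₁)/(α₁L₁ − α₂L₂)
L₂ − L₁ = 2.4625 − 2.4582 = 4.30×10⁻³ m
α₁L₁ − α₂L₂ = 85×10⁻⁷×2.4582 − 44.2×10⁻⁷×2.4625 = 1.001045×10⁻⁵ m/K
ΔT = 4.30×10⁻³ / 1.001045×10⁻⁵ = 429.551 K
T = 28.2 + 429.551 = 457.751 °C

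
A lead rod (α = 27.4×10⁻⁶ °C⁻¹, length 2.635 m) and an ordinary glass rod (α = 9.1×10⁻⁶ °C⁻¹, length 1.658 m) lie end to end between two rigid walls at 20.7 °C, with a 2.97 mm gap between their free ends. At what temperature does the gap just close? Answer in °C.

T = 54.7 °C

Gap closes when ΔL₁ + ΔL₂ = 2.97 mm = 2.97×10⁻³ m
(α₁L₁ + α₂L₂)ΔT = g
α₁L₁ + α₂L₂ = 27.4×10⁻⁶×2.635 + 9.1×10⁻⁶×1.658 = 8.72868×10⁻⁵ m/K
ΔT = 2.97×10⁻³ / 8.72868×10⁻⁵ = 34.026 K
T = 20.7 + 34.026 = 54.726 °C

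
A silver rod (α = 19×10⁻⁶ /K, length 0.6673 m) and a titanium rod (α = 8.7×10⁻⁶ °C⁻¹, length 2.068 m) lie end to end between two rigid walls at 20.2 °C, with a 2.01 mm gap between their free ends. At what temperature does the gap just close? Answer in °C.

Gap closes when ΔL₁ + ΔL₂ = 2.01 mm = 2.01×10⁻³ m
(α₁L₁ + α₂L₂)ΔT = g
α₁L₁ + α₂L₂ = 19×10⁻⁶×0.6673 + 8.7×10⁻⁶×2.068 = 3.06703×10⁻⁵ m/K
ΔT = 2.01×10⁻³ / 3.06703×10⁻⁵ = 65.536 K
T = 20.2 + 65.536 = 85.736 °C

T = 85.7 °C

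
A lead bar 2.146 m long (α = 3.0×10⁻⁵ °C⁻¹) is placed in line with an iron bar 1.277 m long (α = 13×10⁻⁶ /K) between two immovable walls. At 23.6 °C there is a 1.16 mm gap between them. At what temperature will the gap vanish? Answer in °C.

Gap closes when ΔL₁ + ΔL₂ = 1.16 mm = 1.16×10⁻³ m
(α₁L₁ + α₂L₂)ΔT = g
α₁L₁ + α₂L₂ = 3.0×10⁻⁵×2.146 + 13×10⁻⁶×1.277 = 8.0981×10⁻⁵ m/K
ΔT = 1.16×10⁻³ / 8.0981×10⁻⁵ = 14.324 K
T = 23.6 + 14.324 = 37.924 °C

T = 37.9 °C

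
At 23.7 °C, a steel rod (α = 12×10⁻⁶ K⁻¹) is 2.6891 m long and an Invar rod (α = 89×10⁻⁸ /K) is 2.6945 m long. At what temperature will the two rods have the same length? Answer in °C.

T = 204.5 °C

Equal length when α₁L₁ΔT − α₂L₂ΔT = L₂ − L₁ = 5.40×10⁻³ m
α₁L₁ = 3.22692×10⁻⁵, α₂L₂ = 2.398105×10⁻⁶ → Δ(αL) = 2.9871095×10⁻⁵ m/K
ΔT = 5.40×10⁻³ / 2.9871095×10⁻⁵ = 180.777 K, so T = 23.7 + 180.777 = 204.477 °C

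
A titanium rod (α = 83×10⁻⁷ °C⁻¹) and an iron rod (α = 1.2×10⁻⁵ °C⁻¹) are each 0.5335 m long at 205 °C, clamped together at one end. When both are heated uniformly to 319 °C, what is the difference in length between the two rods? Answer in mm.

0.225 mm

ΔT = 114 K
titanium: ΔL = 83×10⁻⁷ × 0.5335 m × 114 = 5.0480×10⁻⁴ m = 0.50480 mm
iron: ΔL = 1.2×10⁻⁵ × 0.5335 m × 114 = 7.2983×10⁻⁴ m = 0.72983 mm
difference = 0.72983 − 0.50480 = 0.22503 mm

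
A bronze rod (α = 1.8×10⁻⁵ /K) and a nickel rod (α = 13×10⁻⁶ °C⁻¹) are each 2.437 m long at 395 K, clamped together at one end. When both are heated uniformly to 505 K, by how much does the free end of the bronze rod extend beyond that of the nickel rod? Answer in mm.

1.34 mm

ΔT = 110 K
bronze: ΔL = 1.8×10⁻⁵ × 2.437 m × 110 = 4.8253×10⁻³ m = 4.8253 mm
nickel: ΔL = 13×10⁻⁶ × 2.437 m × 110 = 3.4849×10⁻³ m = 3.4849 mm
difference = 4.8253 − 3.4849 = 1.3404 mm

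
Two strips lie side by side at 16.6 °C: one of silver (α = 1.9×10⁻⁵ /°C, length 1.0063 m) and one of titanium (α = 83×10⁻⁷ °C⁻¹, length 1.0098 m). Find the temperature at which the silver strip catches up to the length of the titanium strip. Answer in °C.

Equal length when α₁L₁ΔT − α₂L₂ΔT = L₂ − L₁ = 3.50×10⁻³ m
α₁L₁ = 1.91197×10⁻⁵, α₂L₂ = 8.38134×10⁻⁶ → Δ(αL) = 1.073836×10⁻⁵ m/K
ΔT = 3.50×10⁻³ / 1.073836×10⁻⁵ = 325.934 K, so T = 16.6 + 325.934 = 342.534 °C

T = 342.5 °C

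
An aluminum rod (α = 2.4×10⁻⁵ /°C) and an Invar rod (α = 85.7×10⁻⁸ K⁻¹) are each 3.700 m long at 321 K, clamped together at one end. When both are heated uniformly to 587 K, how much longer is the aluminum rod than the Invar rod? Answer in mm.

ΔT = 266 K
aluminum: ΔL = 2.4×10⁻⁵ × 3.700 m × 266 = 2.3621×10⁻² m = 23.621 mm
Invar: ΔL = 85.7×10⁻⁸ × 3.700 m × 266 = 8.4346×10⁻⁴ m = 0.84346 mm
difference = 23.621 − 0.84346 = 22.77754 mm

22.8 mm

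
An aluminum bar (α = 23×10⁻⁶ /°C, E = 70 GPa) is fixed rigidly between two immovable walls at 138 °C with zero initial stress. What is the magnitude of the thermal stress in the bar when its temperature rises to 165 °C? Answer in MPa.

σ = 43.5 MPa

Fully constrained: the free strain ε = αΔT is blocked, so σ = Eε = EαΔT.
|ΔT| = 27 K
σ = 70.0×10⁹ × 23×10⁻⁶ × 27 = 4.35×10⁷ Pa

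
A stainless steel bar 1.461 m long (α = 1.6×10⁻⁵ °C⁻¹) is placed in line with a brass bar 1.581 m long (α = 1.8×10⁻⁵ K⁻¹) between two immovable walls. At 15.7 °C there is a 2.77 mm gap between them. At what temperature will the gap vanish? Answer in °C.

α₁L₁ = 2.3376×10⁻⁵ m/K, α₂L₂ = 2.8458×10⁻⁵ m/K → total 5.1834×10⁻⁵ m/K
ΔT = g/(α₁L₁+α₂L₂) = 2.77×10⁻³ / 5.1834×10⁻⁵ = 53.440 K
T = 15.7 + 53.440 = 69.140 °C

T = 69.1 °C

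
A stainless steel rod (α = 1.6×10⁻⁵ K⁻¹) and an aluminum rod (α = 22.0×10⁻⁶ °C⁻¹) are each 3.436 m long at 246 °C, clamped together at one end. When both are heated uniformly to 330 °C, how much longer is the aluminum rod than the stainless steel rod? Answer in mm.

1.73 mm

ΔT = 84 K
stainless steel: ΔL = 1.6×10⁻⁵ × 3.436 m × 84 = 4.6180×10⁻³ m = 4.6180 mm
aluminum: ΔL = 22.0×10⁻⁶ × 3.436 m × 84 = 6.3497×10⁻³ m = 6.3497 mm
difference = 6.3497 − 4.6180 = 1.7317 mm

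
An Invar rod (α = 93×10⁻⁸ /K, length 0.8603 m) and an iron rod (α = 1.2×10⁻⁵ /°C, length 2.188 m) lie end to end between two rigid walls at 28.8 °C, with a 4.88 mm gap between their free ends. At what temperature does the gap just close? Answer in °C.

T = 209 °C

α₁L₁ = 8.00079×10⁻⁷ m/K, α₂L₂ = 2.6256×10⁻⁵ m/K → total 2.7056079×10⁻⁵ m/K
ΔT = g/(α₁L₁+α₂L₂) = 4.88×10⁻³ / 2.7056079×10⁻⁵ = 180.37 K
T = 28.8 + 180.37 = 209.17 °C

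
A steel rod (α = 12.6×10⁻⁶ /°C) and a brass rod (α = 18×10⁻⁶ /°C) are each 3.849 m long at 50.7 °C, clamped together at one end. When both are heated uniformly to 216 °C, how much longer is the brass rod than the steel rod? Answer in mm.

ΔT = 165.3 K
steel: ΔL = 12.6×10⁻⁶ × 3.849 m × 165.3 = 8.0166×10⁻³ m = 8.0166 mm
brass: ΔL = 18×10⁻⁶ × 3.849 m × 165.3 = 1.1452×10⁻² m = 11.452 mm
difference = 11.452 − 8.0166 = 3.4354 mm

3.44 mm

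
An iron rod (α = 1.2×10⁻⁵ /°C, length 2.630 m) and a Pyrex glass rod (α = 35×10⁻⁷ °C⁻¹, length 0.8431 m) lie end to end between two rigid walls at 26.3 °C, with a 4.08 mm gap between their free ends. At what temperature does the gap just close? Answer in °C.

T = 145 °C

α₁L₁ = 3.156×10⁻⁵ m/K, α₂L₂ = 2.95085×10⁻⁶ m/K → total 3.451085×10⁻⁵ m/K
ΔT = g/(α₁L₁+α₂L₂) = 4.08×10⁻³ / 3.451085×10⁻⁵ = 118.22 K
T = 26.3 + 118.22 = 144.52 °C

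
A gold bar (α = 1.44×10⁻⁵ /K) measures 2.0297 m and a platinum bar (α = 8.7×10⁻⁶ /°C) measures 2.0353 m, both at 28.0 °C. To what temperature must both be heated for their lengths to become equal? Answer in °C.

Equal length when α₁L₁ΔT − α₂L₂ΔT = L₂ − L₁ = 5.60×10⁻³ m
α₁L₁ = 2.922768×10⁻⁵, α₂L₂ = 1.770711×10⁻⁵ → Δ(αL) = 1.152057×10⁻⁵ m/K
ΔT = 5.60×10⁻³ / 1.152057×10⁻⁵ = 486.087 K, so T = 28.0 + 486.087 = 514.087 °C

T = 514.1 °C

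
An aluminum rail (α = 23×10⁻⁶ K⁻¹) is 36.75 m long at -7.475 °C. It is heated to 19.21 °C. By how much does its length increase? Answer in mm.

|ΔT| = |19.21 − (-7.475)| = 26.685 K
ΔL = αL₀ΔT = (23×10⁻⁶)(36.75)(26.685) = 2.26×10⁻² m

ΔL = 22.6 mm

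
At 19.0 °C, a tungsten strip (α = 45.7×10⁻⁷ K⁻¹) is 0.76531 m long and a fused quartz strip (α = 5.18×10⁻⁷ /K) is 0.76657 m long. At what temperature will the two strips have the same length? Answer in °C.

T = 425.4 °C

Equal length when α₁L₁ΔT − α₂L₂ΔT = L₂ − L₁ = 1.26×10⁻³ m
α₁L₁ = 3.4974667×10⁻⁶, α₂L₂ = 3.9708326×10⁻⁷ → Δ(αL) = 3.10038344×10⁻⁶ m/K
ΔT = 1.26×10⁻³ / 3.10038344×10⁻⁶ = 406.401 K, so T = 19.0 + 406.401 = 425.401 °C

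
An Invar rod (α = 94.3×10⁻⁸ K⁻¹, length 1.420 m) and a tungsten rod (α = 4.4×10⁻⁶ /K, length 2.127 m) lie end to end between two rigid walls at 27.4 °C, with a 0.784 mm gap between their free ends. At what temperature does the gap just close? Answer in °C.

T = 101 °C

Gap closes when ΔL₁ + ΔL₂ = 0.784 mm = 7.84×10⁻⁴ m
(α₁L₁ + α₂L₂)ΔT = g
α₁L₁ + α₂L₂ = 94.3×10⁻⁸×1.420 + 4.4×10⁻⁶×2.127 = 1.069786×10⁻⁵ m/K
ΔT = 7.84×10⁻⁴ / 1.069786×10⁻⁵ = 73.29 K
T = 27.4 + 73.29 = 100.69 °C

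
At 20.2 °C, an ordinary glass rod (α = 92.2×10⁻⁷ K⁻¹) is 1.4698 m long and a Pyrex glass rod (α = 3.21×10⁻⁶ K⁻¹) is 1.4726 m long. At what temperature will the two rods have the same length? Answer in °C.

L₁(1 + α₁ΔT) = L₂(1 + α₂ΔT) ⇒ ΔT = (L₂ − L₁)/(α₁L₁ − α₂L₂)
L₂ − L₁ = 1.4726 − 1.4698 = 2.80×10⁻³ m
α₁L₁ − α₂L₂ = 92.2×10⁻⁷×1.4698 − 3.21×10⁻⁶×1.4726 = 8.82451×10⁻⁶ m/K
ΔT = 2.80×10⁻³ / 8.82451×10⁻⁶ = 317.298 K
T = 20.2 + 317.298 = 337.498 °C

T = 337.5 °C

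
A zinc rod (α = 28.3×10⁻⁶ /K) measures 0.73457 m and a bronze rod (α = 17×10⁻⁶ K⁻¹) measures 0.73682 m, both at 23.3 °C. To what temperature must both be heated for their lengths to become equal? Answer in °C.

T = 295.6 °C

Equal length when α₁L₁ΔT − α₂L₂ΔT = L₂ − L₁ = 2.25×10⁻³ m
α₁L₁ = 2.0788331×10⁻⁵, α₂L₂ = 1.252594×10⁻⁵ → Δ(αL) = 8.262391×10⁻⁶ m/K
ΔT = 2.25×10⁻³ / 8.262391×10⁻⁶ = 272.318 K, so T = 23.3 + 272.318 = 295.618 °C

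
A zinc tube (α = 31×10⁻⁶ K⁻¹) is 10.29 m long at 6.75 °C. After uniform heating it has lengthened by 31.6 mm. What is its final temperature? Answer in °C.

T = 106 °C

ΔL = αL₀ΔT ⇒ ΔT = ΔL / (αL₀)
ΔT = 31.6×10⁻³ m / (31×10⁻⁶ × 10.29 m) = 99.06 K
T = 6.75 + 99.06 = 105.81 °C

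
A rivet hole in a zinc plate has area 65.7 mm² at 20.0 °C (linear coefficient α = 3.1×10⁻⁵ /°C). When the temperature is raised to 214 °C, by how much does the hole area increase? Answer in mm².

ΔA = 0.790 mm²

Area coefficient ≈ 2α; |ΔT| = 194.0 K
ΔA = 2αA₀ΔT = 2(3.1×10⁻⁵)(65.7)(194.0) = 0.790 mm²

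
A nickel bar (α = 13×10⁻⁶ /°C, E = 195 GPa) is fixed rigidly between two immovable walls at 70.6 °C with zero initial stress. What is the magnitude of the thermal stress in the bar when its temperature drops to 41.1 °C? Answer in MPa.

σ = 74.8 MPa

Fully constrained: the free strain ε = αΔT is blocked, so σ = Eε = EαΔT.
|ΔT| = 29.5 K
σ = 195×10⁹ × 13×10⁻⁶ × 29.5 = 7.48×10⁷ Pa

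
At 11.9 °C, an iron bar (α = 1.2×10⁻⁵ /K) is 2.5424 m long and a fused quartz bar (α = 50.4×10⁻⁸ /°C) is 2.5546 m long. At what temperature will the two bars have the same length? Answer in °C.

L₁(1 + α₁ΔT) = L₂(1 + α₂ΔT) ⇒ ΔT = (L₂ − L₁)/(α₁L₁ − α₂L₂)
L₂ − L₁ = 2.5546 − 2.5424 = 1.22×10⁻² m
α₁L₁ − α₂L₂ = 1.2×10⁻⁵×2.5424 − 50.4×10⁻⁸×2.5546 = 2.92212816×10⁻⁵ m/K
ΔT = 1.22×10⁻² / 2.92212816×10⁻⁵ = 417.504 K
T = 11.9 + 417.504 = 429.404 °C

T = 429.4 °C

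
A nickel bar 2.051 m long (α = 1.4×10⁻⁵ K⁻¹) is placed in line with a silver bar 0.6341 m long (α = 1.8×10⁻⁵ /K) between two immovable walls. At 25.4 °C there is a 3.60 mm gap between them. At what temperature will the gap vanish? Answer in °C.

Gap closes when ΔL₁ + ΔL₂ = 3.60 mm = 3.60×10⁻³ m
(α₁L₁ + α₂L₂)ΔT = g
α₁L₁ + α₂L₂ = 1.4×10⁻⁵×2.051 + 1.8×10⁻⁵×0.6341 = 4.01278×10⁻⁵ m/K
ΔT = 3.60×10⁻³ / 4.01278×10⁻⁵ = 89.71 K
T = 25.4 + 89.71 = 115.11 °C

T = 115 °C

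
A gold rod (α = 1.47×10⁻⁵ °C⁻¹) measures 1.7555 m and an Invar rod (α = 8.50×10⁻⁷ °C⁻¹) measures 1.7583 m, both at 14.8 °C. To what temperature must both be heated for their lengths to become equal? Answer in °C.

L₁(1 + α₁ΔT) = L₂(1 + α₂ΔT) ⇒ ΔT = (L₂ − L₁)/(α₁L₁ − α₂L₂)
L₂ − L₁ = 1.7583 − 1.7555 = 2.80×10⁻³ m
α₁L₁ − α₂L₂ = 1.47×10⁻⁵×1.7555 − 8.50×10⁻⁷×1.7583 = 2.4311295×10⁻⁵ m/K
ΔT = 2.80×10⁻³ / 2.4311295×10⁻⁵ = 115.173 K
T = 14.8 + 115.173 = 129.973 °C

T = 130.0 °C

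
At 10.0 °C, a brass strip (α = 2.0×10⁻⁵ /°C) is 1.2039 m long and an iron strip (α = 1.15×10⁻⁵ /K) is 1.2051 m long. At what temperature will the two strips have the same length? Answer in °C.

L₁(1 + α₁ΔT) = L₂(1 + α₂ΔT) ⇒ ΔT = (L₂ − L₁)/(α₁L₁ − α₂L₂)
L₂ − L₁ = 1.2051 − 1.2039 = 1.20×10⁻³ m
α₁L₁ − α₂L₂ = 2.0×10⁻⁵×1.2039 − 1.15×10⁻⁵×1.2051 = 1.021935×10⁻⁵ m/K
ΔT = 1.20×10⁻³ / 1.021935×10⁻⁵ = 117.424 K
T = 10.0 + 117.424 = 127.424 °C

T = 127.4 °C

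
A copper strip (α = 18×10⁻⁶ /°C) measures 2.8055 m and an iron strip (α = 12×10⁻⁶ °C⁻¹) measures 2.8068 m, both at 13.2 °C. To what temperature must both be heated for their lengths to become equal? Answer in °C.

L₁(1 + α₁ΔT) = L₂(1 + α₂ΔT) ⇒ ΔT = (L₂ − L₁)/(α₁L₁ − α₂L₂)
L₂ − L₁ = 2.8068 − 2.8055 = 1.30×10⁻³ m
α₁L₁ − α₂L₂ = 18×10⁻⁶×2.8055 − 12×10⁻⁶×2.8068 = 1.68174×10⁻⁵ m/K
ΔT = 1.30×10⁻³ / 1.68174×10⁻⁵ = 77.3009 K
T = 13.2 + 77.3009 = 90.5009 °C

T = 90.50 °C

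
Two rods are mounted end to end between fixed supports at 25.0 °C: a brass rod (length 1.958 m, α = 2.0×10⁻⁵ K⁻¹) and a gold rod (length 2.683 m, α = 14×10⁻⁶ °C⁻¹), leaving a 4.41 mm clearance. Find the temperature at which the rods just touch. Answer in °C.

T = 82.5 °C

Gap closes when ΔL₁ + ΔL₂ = 4.41 mm = 4.41×10⁻³ m
(α₁L₁ + α₂L₂)ΔT = g
α₁L₁ + α₂L₂ = 2.0×10⁻⁵×1.958 + 14×10⁻⁶×2.683 = 7.6722×10⁻⁵ m/K
ΔT = 4.41×10⁻³ / 7.6722×10⁻⁵ = 57.480 K
T = 25.0 + 57.480 = 82.480 °C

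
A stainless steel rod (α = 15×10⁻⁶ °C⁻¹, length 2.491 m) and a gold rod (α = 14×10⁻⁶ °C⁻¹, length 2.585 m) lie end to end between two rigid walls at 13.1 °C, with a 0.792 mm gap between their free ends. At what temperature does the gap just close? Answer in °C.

T = 23.9 °C

Gap closes when ΔL₁ + ΔL₂ = 0.792 mm = 7.92×10⁻⁴ m
(α₁L₁ + α₂L₂)ΔT = g
α₁L₁ + α₂L₂ = 15×10⁻⁶×2.491 + 14×10⁻⁶×2.585 = 7.3555×10⁻⁵ m/K
ΔT = 7.92×10⁻⁴ / 7.3555×10⁻⁵ = 10.767 K
T = 13.1 + 10.767 = 23.867 °C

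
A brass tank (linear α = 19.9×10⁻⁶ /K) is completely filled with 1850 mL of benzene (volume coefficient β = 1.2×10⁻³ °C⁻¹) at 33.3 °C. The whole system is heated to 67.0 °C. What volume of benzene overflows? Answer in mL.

The tank also expands: β_container ≈ 3α = 5.97×10⁻⁵ /K
Net overflow = V₀(β_liq − 3α_cont)ΔT
β − 3α = 1.20×10⁻³ − 5.97×10⁻⁵ = 1.1403×10⁻³ /K; ΔT = 33.7 K
ΔV = 1850 × 1.1403×10⁻³ × 33.7 = 71.1 mL

71.1 mL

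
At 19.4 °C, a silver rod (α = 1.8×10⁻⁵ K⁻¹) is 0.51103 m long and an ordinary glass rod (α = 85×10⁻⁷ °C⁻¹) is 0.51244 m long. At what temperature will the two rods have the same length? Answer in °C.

L₁(1 + α₁ΔT) = L₂(1 + α₂ΔT) ⇒ ΔT = (L₂ − L₁)/(α₁L₁ − α₂L₂)
L₂ − L₁ = 0.51244 − 0.51103 = 1.41×10⁻³ m
α₁L₁ − α₂L₂ = 1.8×10⁻⁵×0.51103 − 85×10⁻⁷×0.51244 = 4.8428×10⁻⁶ m/K
ΔT = 1.41×10⁻³ / 4.8428×10⁻⁶ = 291.154 K
T = 19.4 + 291.154 = 310.554 °C

T = 310.6 °C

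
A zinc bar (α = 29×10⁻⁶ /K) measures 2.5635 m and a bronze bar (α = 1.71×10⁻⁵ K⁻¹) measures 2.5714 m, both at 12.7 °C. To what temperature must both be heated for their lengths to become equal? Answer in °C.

L₁(1 + α₁ΔT) = L₂(1 + α₂ΔT) ⇒ ΔT = (L₂ − L₁)/(α₁L₁ − α₂L₂)
L₂ − L₁ = 2.5714 − 2.5635 = 7.90×10⁻³ m
α₁L₁ − α₂L₂ = 29×10⁻⁶×2.5635 − 1.71×10⁻⁵×2.5714 = 3.037056×10⁻⁵ m/K
ΔT = 7.90×10⁻³ / 3.037056×10⁻⁵ = 260.120 K
T = 12.7 + 260.120 = 272.820 °C

T = 272.8 °C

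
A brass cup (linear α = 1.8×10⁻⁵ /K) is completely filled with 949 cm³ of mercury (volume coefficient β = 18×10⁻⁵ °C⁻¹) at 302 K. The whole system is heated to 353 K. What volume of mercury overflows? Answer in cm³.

The cup also expands: β_container ≈ 3α = 5.4×10⁻⁵ /K
Net overflow = V₀(β_liq − 3α_cont)ΔT
β − 3α = 1.80×10⁻⁴ − 5.4×10⁻⁵ = 1.26×10⁻⁴ /K; ΔT = 51 K
ΔV = 949 × 1.26×10⁻⁴ × 51 = 6.10 cm³

6.10 cm³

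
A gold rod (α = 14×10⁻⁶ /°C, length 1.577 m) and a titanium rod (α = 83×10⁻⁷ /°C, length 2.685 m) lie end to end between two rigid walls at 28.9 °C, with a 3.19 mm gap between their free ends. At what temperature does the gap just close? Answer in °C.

α₁L₁ = 2.2078×10⁻⁵ m/K, α₂L₂ = 2.22855×10⁻⁵ m/K → total 4.43635×10⁻⁵ m/K
ΔT = g/(α₁L₁+α₂L₂) = 3.19×10⁻³ / 4.43635×10⁻⁵ = 71.91 K
T = 28.9 + 71.91 = 100.81 °C

T = 101 °C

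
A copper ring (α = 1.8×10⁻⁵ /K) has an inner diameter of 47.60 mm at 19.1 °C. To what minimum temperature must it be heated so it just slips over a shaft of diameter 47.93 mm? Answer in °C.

Required Δd = 47.93 − 47.60 = 0.33 mm
Δd = αd₀ΔT ⇒ ΔT = Δd/(αd₀) = 0.33 / (1.8×10⁻⁵ × 47.60) = 385.15 K
T_min = 19.1 + 385.15 = 404.25 °C

T = 404 °C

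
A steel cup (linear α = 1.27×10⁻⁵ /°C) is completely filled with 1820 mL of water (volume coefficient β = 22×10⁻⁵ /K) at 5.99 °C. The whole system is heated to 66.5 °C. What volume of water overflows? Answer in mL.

The cup also expands: β_container ≈ 3α = 3.81×10⁻⁵ /K
Net overflow = V₀(β_liq − 3α_cont)ΔT
β − 3α = 2.20×10⁻⁴ − 3.81×10⁻⁵ = 1.819×10⁻⁴ /K; ΔT = 60.51 K
ΔV = 1820 × 1.819×10⁻⁴ × 60.51 = 20.0 mL

20.0 mL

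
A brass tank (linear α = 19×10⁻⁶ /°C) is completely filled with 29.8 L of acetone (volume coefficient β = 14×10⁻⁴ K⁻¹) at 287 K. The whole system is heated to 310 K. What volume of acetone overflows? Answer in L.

The tank also expands: β_container ≈ 3α = 5.7×10⁻⁵ /K
Net overflow = V₀(β_liq − 3α_cont)ΔT
β − 3α = 1.40×10⁻³ − 5.7×10⁻⁵ = 1.343×10⁻³ /K; ΔT = 23 K
ΔV = 29.8 × 1.343×10⁻³ × 23 = 0.920 L

0.920 L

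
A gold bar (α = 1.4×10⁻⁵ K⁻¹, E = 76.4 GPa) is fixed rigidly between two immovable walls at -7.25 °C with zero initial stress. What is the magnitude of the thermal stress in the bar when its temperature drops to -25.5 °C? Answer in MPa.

Fully constrained: the free strain ε = αΔT is blocked, so σ = Eε = EαΔT.
|ΔT| = 18.25 K
σ = 76.4×10⁹ × 1.4×10⁻⁵ × 18.25 = 1.95×10⁷ Pa

σ = 19.5 MPa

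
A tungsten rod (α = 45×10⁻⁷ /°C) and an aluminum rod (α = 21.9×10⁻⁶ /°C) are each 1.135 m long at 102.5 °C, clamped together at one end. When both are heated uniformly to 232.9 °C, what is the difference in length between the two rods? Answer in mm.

ΔT = 130.4 K
tungsten: ΔL = 45×10⁻⁷ × 1.135 m × 130.4 = 6.6602×10⁻⁴ m = 0.66602 mm
aluminum: ΔL = 21.9×10⁻⁶ × 1.135 m × 130.4 = 3.2413×10⁻³ m = 3.2413 mm
difference = 3.2413 − 0.66602 = 2.57528 mm

2.58 mm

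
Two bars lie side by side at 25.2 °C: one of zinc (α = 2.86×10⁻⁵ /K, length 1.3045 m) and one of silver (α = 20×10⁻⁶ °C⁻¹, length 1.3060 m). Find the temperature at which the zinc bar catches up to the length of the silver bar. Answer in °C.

L₁(1 + α₁ΔT) = L₂(1 + α₂ΔT) ⇒ ΔT = (L₂ − L₁)/(α₁L₁ − α₂L₂)
L₂ − L₁ = 1.3060 − 1.3045 = 1.50×10⁻³ m
α₁L₁ − α₂L₂ = 2.86×10⁻⁵×1.3045 − 20×10⁻⁶×1.3060 = 1.11887×10⁻⁵ m/K
ΔT = 1.50×10⁻³ / 1.11887×10⁻⁵ = 134.064 K
T = 25.2 + 134.064 = 159.264 °C

T = 159.3 °C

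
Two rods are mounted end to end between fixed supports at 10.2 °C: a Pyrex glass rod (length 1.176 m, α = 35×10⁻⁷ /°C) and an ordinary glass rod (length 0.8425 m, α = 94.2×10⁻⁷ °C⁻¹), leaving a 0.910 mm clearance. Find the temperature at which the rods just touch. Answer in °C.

T = 85.7 °C

Gap closes when ΔL₁ + ΔL₂ = 0.910 mm = 9.10×10⁻⁴ m
(α₁L₁ + α₂L₂)ΔT = g
α₁L₁ + α₂L₂ = 35×10⁻⁷×1.176 + 94.2×10⁻⁷×0.8425 = 1.205235×10⁻⁵ m/K
ΔT = 9.10×10⁻⁴ / 1.205235×10⁻⁵ = 75.504 K
T = 10.2 + 75.504 = 85.704 °C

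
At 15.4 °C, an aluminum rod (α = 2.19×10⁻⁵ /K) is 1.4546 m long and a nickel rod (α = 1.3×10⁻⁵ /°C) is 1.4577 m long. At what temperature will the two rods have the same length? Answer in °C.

T = 255.6 °C

L₁(1 + α₁ΔT) = L₂(1 + α₂ΔT) ⇒ ΔT = (L₂ − L₁)/(α₁L₁ − α₂L₂)
L₂ − L₁ = 1.4577 − 1.4546 = 3.10×10⁻³ m
α₁L₁ − α₂L₂ = 2.19×10⁻⁵×1.4546 − 1.3×10⁻⁵×1.4577 = 1.290564×10⁻⁵ m/K
ΔT = 3.10×10⁻³ / 1.290564×10⁻⁵ = 240.205 K
T = 15.4 + 240.205 = 255.605 °C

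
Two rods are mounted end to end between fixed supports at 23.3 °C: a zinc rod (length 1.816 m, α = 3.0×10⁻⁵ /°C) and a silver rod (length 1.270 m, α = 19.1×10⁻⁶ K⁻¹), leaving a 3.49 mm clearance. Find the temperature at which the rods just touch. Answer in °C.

T = 67.6 °C

α₁L₁ = 5.448×10⁻⁵ m/K, α₂L₂ = 2.4257×10⁻⁵ m/K → total 7.8737×10⁻⁵ m/K
ΔT = g/(α₁L₁+α₂L₂) = 3.49×10⁻³ / 7.8737×10⁻⁵ = 44.325 K
T = 23.3 + 44.325 = 67.625 °C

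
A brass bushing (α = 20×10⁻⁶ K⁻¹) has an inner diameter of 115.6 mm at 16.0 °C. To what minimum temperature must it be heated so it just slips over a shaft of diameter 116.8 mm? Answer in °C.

Required Δd = 116.8 − 115.6 = 1.2 mm
Δd = αd₀ΔT ⇒ ΔT = Δd/(αd₀) = 1.2 / (20×10⁻⁶ × 115.6) = 519.03 K
T_min = 16.0 + 519.03 = 535.03 °C

T = 535 °C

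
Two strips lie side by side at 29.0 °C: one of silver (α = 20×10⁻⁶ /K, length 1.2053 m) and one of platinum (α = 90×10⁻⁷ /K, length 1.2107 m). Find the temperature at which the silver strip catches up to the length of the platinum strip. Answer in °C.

T = 437.8 °C

L₁(1 + α₁ΔT) = L₂(1 + α₂ΔT) ⇒ ΔT = (L₂ − L₁)/(α₁L₁ − α₂L₂)
L₂ − L₁ = 1.2107 − 1.2053 = 5.40×10⁻³ m
α₁L₁ − α₂L₂ = 20×10⁻⁶×1.2053 − 90×10⁻⁷×1.2107 = 1.32097×10⁻⁵ m/K
ΔT = 5.40×10⁻³ / 1.32097×10⁻⁵ = 408.791 K
T = 29.0 + 408.791 = 437.791 °C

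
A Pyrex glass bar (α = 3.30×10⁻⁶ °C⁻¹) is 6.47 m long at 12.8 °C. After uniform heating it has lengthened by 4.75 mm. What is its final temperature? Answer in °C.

ΔL = αL₀ΔT ⇒ ΔT = ΔL / (αL₀)
ΔT = 4.75×10⁻³ m / (3.30×10⁻⁶ × 6.47 m) = 222.47 K
T = 12.8 + 222.47 = 235.27 °C

T = 235 °C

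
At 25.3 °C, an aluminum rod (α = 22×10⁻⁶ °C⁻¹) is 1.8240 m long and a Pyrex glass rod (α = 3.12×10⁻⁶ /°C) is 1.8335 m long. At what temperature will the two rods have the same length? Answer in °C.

T = 301.4 °C

Equal length when α₁L₁ΔT − α₂L₂ΔT = L₂ − L₁ = 9.50×10⁻³ m
α₁L₁ = 4.0128×10⁻⁵, α₂L₂ = 5.72052×10⁻⁶ → Δ(αL) = 3.440748×10⁻⁵ m/K
ΔT = 9.50×10⁻³ / 3.440748×10⁻⁵ = 276.103 K, so T = 25.3 + 276.103 = 301.403 °C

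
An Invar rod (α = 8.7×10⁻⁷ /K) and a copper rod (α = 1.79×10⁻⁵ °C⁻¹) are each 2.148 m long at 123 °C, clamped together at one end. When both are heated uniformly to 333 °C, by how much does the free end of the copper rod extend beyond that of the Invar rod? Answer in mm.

7.68 mm

ΔT = 210 K
Invar: ΔL = 8.7×10⁻⁷ × 2.148 m × 210 = 3.9244×10⁻⁴ m = 0.39244 mm
copper: ΔL = 1.79×10⁻⁵ × 2.148 m × 210 = 8.0743×10⁻³ m = 8.0743 mm
difference = 8.0743 − 0.39244 = 7.68186 mm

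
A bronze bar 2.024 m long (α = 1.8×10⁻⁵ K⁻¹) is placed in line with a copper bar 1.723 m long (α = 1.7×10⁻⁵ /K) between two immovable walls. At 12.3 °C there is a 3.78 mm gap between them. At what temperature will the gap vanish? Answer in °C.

T = 69.8 °C

α₁L₁ = 3.6432×10⁻⁵ m/K, α₂L₂ = 2.9291×10⁻⁵ m/K → total 6.5723×10⁻⁵ m/K
ΔT = g/(α₁L₁+α₂L₂) = 3.78×10⁻³ / 6.5723×10⁻⁵ = 57.514 K
T = 12.3 + 57.514 = 69.814 °C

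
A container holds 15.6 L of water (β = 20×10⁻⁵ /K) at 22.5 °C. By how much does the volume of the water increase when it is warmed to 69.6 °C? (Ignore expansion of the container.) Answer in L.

|ΔT| = |69.6 − 22.5| = 47.1 K
ΔV = βV₀ΔT = (20×10⁻⁵)(15.6)(47.1) = 0.147 L

ΔV = 0.147 L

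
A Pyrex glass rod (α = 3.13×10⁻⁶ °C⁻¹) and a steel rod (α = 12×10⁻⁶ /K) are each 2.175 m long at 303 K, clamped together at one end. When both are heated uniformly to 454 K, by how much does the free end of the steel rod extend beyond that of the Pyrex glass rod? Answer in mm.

ΔT = 151 K
Pyrex glass: ΔL = 3.13×10⁻⁶ × 2.175 m × 151 = 1.0280×10⁻³ m = 1.0280 mm
steel: ΔL = 12×10⁻⁶ × 2.175 m × 151 = 3.9411×10⁻³ m = 3.9411 mm
difference = 3.9411 − 1.0280 = 2.9131 mm

2.91 mm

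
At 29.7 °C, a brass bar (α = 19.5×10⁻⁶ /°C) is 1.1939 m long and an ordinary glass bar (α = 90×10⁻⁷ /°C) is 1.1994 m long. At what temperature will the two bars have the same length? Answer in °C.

Equal length when α₁L₁ΔT − α₂L₂ΔT = L₂ − L₁ = 5.50×10⁻³ m
α₁L₁ = 2.328105×10⁻⁵, α₂L₂ = 1.07946×10⁻⁵ → Δ(αL) = 1.248645×10⁻⁵ m/K
ΔT = 5.50×10⁻³ / 1.248645×10⁻⁵ = 440.477 K, so T = 29.7 + 440.477 = 470.177 °C

T = 470.2 °C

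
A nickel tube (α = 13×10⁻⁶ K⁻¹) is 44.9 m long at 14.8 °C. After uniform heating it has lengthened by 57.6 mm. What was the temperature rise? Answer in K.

ΔL = αL₀ΔT ⇒ ΔT = ΔL / (αL₀)
ΔT = 57.6×10⁻³ m / (13×10⁻⁶ × 44.9 m) = 98.681 K

ΔT = 98.7 K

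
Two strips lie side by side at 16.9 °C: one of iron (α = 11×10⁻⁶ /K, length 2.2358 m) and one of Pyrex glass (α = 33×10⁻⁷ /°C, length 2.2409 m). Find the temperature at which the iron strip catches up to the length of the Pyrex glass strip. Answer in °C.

T = 313.4 °C

Equal length when α₁L₁ΔT − α₂L₂ΔT = L₂ − L₁ = 5.10×10⁻³ m
α₁L₁ = 2.45938×10⁻⁵, α₂L₂ = 7.39497×10⁻⁶ → Δ(αL) = 1.719883×10⁻⁵ m/K
ΔT = 5.10×10⁻³ / 1.719883×10⁻⁵ = 296.532 K, so T = 16.9 + 296.532 = 313.432 °C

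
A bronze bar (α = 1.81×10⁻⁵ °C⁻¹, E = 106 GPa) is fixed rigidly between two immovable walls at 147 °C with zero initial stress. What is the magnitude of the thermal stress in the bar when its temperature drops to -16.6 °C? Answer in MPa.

σ = 314 MPa

Fully constrained: the free strain ε = αΔT is blocked, so σ = Eε = EαΔT.
|ΔT| = 163.6 K
σ = 106×10⁹ × 1.81×10⁻⁵ × 163.6 = 3.14×10⁸ Pa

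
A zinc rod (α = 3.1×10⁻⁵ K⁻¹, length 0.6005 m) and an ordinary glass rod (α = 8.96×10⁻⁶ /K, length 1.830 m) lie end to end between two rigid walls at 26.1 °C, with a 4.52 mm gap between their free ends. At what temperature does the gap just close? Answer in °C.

α₁L₁ = 1.86155×10⁻⁵ m/K, α₂L₂ = 1.63968×10⁻⁵ m/K → total 3.50123×10⁻⁵ m/K
ΔT = g/(α₁L₁+α₂L₂) = 4.52×10⁻³ / 3.50123×10⁻⁵ = 129.10 K
T = 26.1 + 129.10 = 155.20 °C

T = 155 °C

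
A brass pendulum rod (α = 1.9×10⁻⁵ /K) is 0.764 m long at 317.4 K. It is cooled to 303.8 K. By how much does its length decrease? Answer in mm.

ΔL = 0.197 mm

|ΔT| = |303.8 − 317.4| = 13.6 K
ΔL = αL₀ΔT = (1.9×10⁻⁵)(0.764)(13.6) = 1.97×10⁻⁴ m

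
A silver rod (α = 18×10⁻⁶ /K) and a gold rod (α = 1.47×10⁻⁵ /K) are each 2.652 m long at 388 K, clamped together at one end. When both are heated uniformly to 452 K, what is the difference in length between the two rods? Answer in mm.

ΔT = 64 K
silver: ΔL = 18×10⁻⁶ × 2.652 m × 64 = 3.0551×10⁻³ m = 3.0551 mm
gold: ΔL = 1.47×10⁻⁵ × 2.652 m × 64 = 2.4950×10⁻³ m = 2.4950 mm
difference = 3.0551 − 2.4950 = 0.5601 mm

0.560 mm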